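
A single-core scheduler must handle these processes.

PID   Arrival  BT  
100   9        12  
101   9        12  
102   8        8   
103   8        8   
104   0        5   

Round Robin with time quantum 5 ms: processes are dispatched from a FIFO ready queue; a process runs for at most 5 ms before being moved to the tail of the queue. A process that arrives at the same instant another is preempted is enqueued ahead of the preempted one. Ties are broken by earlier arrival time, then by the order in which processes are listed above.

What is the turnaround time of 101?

39

Gantt: | 104 0-5 | idle 5-8 | 102 8-13 | 103 13-18 | 100 18-23 | 101 23-28 | 102 28-31 | 103 31-34 | 100 34-39 | 101 39-44 | 100 44-46 | 101 46-48 |
Completion: 100=46  101=48  102=31  103=34  104=5
Turnaround(101) = completion − arrival = 48 − 9 = 39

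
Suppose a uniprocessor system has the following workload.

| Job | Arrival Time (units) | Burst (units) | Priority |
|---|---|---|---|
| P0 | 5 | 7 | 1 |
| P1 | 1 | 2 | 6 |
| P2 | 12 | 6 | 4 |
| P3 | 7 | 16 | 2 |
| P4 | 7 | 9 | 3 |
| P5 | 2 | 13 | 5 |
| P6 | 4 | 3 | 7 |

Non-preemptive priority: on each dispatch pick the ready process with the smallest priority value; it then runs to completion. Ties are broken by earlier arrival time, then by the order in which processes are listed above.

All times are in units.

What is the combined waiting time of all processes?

146

Gantt: | idle 0-1 | P1 1-3 | P5 3-16 | P0 16-23 | P3 23-39 | P4 39-48 | P2 48-54 | P6 54-57 |
Completion: P0=23  P1=3  P2=54  P3=39  P4=48  P5=16  P6=57
Turnaround (C−A): P0=18  P1=2  P2=42  P3=32  P4=41  P5=14  P6=53
Waiting = turnaround − burst: P0=11, P1=0, P2=36, P3=16, P4=32, P5=1, P6=50
Total waiting = 11 + 0 + 36 + 16 + 32 + 1 + 50 = 146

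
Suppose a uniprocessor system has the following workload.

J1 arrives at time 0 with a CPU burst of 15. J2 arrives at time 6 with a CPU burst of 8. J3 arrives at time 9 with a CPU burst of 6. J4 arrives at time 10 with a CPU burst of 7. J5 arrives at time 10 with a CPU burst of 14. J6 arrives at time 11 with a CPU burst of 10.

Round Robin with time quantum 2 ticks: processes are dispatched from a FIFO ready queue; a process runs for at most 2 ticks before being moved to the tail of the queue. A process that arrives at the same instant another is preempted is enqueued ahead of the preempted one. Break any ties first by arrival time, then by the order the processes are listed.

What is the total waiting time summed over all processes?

Gantt: | J1 0-6 | J2 6-8 | J1 8-10 | J2 10-12 | J3 12-14 | J4 14-16 | J5 16-18 | J1 18-20 | J6 20-22 | J2 22-24 | J3 24-26 | J4 26-28 | J5 28-30 | J1 30-32 | J6 32-34 | J2 34-36 | J3 36-38 | J4 38-40 | J5 40-42 | J1 42-44 | J6 44-46 | J4 46-47 | J5 47-49 | J1 49-50 | J6 50-52 | J5 52-54 | J6 54-56 | J5 56-60 |
Completion: J1=50  J2=36  J3=38  J4=47  J5=60  J6=56
Waiting = turnaround − burst: J1=35, J2=22, J3=23, J4=30, J5=36, J6=35
Total waiting = 35 + 22 + 23 + 30 + 36 + 35 = 181

181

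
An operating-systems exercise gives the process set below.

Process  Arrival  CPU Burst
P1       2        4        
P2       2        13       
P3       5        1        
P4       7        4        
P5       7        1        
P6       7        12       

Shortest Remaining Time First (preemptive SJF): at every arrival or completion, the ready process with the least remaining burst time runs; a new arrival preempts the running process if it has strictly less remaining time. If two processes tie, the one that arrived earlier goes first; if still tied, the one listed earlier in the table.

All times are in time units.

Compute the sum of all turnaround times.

64

Schedule: | idle 0-2 | P1 2-6 | P3 6-7 | P5 7-8 | P4 8-12 | P6 12-24 | P2 24-37 |
Completion: P1=6  P2=37  P3=7  P4=12  P5=8  P6=24
Turnaround (C−A): P1=4  P2=35  P3=2  P4=5  P5=1  P6=17
Turnaround = completion − arrival: P1=4, P2=35, P3=2, P4=5, P5=1, P6=17
Total turnaround = 4 + 35 + 2 + 5 + 1 + 17 = 64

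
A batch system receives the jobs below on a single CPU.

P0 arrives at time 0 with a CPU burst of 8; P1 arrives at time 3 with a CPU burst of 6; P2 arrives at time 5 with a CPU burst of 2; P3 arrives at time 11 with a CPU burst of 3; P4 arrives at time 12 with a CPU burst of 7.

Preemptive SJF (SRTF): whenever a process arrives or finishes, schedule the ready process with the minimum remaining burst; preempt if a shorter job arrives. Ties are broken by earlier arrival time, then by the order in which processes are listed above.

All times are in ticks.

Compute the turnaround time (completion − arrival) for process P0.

10

Schedule: | P0 0-5 | P2 5-7 | P0 7-10 | P1 10-11 | P3 11-14 | P1 14-19 | P4 19-26 |
Completion: P0=10  P1=19  P2=7  P3=14  P4=26
Turnaround (C−A): P0=10  P1=16  P2=2  P3=3  P4=14
Turnaround(P0) = completion − arrival = 10 − 0 = 10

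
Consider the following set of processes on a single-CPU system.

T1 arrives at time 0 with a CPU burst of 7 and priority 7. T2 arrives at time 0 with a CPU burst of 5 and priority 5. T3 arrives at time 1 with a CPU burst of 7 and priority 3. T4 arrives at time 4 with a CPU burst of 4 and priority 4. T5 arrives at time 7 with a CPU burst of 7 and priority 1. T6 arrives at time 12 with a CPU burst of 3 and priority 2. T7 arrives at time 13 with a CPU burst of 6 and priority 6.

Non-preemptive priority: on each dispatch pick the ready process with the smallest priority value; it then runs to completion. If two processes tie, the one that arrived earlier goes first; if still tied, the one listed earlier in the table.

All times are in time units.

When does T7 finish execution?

32

Timeline: | T2 0-5 | T3 5-12 | T5 12-19 | T6 19-22 | T4 22-26 | T7 26-32 | T1 32-39 |
Completion: T1=39  T2=5  T3=12  T4=26  T5=19  T6=22  T7=32
Turnaround (C−A): T1=39  T2=5  T3=11  T4=22  T5=12  T6=10  T7=19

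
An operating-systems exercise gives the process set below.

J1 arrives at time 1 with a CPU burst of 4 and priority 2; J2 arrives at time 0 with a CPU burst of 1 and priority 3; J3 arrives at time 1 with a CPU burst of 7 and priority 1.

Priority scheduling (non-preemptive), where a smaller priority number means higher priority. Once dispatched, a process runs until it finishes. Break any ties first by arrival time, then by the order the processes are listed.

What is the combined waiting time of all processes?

7

Timeline: | J2 0-1 | J3 1-8 | J1 8-12 |
Completion: J1=12  J2=1  J3=8
Waiting = turnaround − burst: J1=7, J2=0, J3=0
Total waiting = 7 + 0 + 0 = 7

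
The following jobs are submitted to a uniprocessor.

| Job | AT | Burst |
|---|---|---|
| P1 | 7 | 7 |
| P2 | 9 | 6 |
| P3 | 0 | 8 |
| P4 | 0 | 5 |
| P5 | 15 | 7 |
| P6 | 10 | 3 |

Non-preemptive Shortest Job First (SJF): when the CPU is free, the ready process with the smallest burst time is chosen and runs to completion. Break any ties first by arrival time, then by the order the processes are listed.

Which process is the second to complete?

Gantt: | P4 0-5 | P3 5-13 | P6 13-16 | P2 16-22 | P1 22-29 | P5 29-36 |
Completion: P1=29  P2=22  P3=13  P4=5  P5=36  P6=16
Turnaround (C−A): P1=22  P2=13  P3=13  P4=5  P5=21  P6=6
Finish order: P4 → P3 → P6 → P2 → P1 → P5

P3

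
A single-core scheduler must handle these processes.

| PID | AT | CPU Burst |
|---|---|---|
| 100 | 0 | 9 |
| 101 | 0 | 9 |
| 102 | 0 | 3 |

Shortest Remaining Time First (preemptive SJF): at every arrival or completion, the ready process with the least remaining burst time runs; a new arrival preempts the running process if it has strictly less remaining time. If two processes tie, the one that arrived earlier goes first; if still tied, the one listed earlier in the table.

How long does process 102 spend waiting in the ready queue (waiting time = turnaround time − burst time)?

0

Schedule: | 102 0-3 | 100 3-12 | 101 12-21 |
Completion: 100=12  101=21  102=3
Turnaround (C−A): 100=12  101=21  102=3
Waiting(102) = turnaround − burst = 3 − 3 = 0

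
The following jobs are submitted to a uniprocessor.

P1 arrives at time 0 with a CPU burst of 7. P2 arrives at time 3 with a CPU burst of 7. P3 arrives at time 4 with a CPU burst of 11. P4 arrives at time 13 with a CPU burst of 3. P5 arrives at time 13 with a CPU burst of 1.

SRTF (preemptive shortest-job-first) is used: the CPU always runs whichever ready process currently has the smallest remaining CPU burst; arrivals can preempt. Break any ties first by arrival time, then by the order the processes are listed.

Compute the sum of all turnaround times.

50

Gantt: | P1 0-7 | P2 7-14 | P5 14-15 | P4 15-18 | P3 18-29 |
Completion: P1=7  P2=14  P3=29  P4=18  P5=15
Turnaround (C−A): P1=7  P2=11  P3=25  P4=5  P5=2
Turnaround = completion − arrival: P1=7, P2=11, P3=25, P4=5, P5=2
Total turnaround = 7 + 11 + 25 + 5 + 2 = 50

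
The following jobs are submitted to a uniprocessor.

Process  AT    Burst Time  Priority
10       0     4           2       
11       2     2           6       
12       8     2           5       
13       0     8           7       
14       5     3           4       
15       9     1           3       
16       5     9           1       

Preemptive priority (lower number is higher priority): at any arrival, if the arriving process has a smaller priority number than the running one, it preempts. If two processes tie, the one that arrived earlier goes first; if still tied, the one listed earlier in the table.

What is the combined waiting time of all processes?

63

Timeline: | 10 0-4 | 11 4-5 | 16 5-14 | 15 14-15 | 14 15-18 | 12 18-20 | 11 20-21 | 13 21-29 |
Completion: 10=4  11=21  12=20  13=29  14=18  15=15  16=14
Waiting = turnaround − burst: 10=0, 11=17, 12=10, 13=21, 14=10, 15=5, 16=0
Total waiting = 0 + 17 + 10 + 21 + 10 + 5 + 0 = 63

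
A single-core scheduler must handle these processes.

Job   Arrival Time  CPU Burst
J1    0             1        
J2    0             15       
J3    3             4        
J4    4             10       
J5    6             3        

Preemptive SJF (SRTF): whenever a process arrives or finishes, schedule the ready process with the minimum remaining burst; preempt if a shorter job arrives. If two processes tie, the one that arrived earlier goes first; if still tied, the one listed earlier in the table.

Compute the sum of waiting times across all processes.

25

Schedule: | J1 0-1 | J2 1-3 | J3 3-7 | J5 7-10 | J4 10-20 | J2 20-33 |
Completion: J1=1  J2=33  J3=7  J4=20  J5=10
Waiting = turnaround − burst: J1=0, J2=18, J3=0, J4=6, J5=1
Total waiting = 0 + 18 + 0 + 6 + 1 = 25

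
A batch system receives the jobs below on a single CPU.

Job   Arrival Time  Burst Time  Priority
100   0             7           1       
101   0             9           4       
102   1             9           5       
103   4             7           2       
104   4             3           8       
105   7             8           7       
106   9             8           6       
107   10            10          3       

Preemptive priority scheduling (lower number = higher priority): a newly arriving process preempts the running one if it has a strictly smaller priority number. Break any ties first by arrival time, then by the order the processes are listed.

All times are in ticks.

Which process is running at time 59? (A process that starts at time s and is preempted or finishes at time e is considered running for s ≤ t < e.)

Gantt: | 100 0-7 | 103 7-14 | 107 14-24 | 101 24-33 | 102 33-42 | 106 42-50 | 105 50-58 | 104 58-61 |
Completion: 100=7  101=33  102=42  103=14  104=61  105=58  106=50  107=24
Turnaround (C−A): 100=7  101=33  102=41  103=10  104=57  105=51  106=41  107=14

104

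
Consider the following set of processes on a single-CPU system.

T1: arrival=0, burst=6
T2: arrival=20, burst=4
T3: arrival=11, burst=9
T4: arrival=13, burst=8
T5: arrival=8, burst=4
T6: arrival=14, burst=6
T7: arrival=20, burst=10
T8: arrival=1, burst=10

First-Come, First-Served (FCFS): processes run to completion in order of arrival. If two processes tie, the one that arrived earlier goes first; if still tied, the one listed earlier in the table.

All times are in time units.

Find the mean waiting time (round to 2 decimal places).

13.88

Timeline: | T1 0-6 | T8 6-16 | T5 16-20 | T3 20-29 | T4 29-37 | T6 37-43 | T2 43-47 | T7 47-57 |
Completion: T1=6  T2=47  T3=29  T4=37  T5=20  T6=43  T7=57  T8=16
Turnaround (C−A): T1=6  T2=27  T3=18  T4=24  T5=12  T6=29  T7=37  T8=15
Waiting times: T1=0, T2=23, T3=9, T4=16, T5=8, T6=23, T7=27, T8=5
Average waiting = (0+23+9+16+8+23+27+5) / 8 = 111/8 = 13.88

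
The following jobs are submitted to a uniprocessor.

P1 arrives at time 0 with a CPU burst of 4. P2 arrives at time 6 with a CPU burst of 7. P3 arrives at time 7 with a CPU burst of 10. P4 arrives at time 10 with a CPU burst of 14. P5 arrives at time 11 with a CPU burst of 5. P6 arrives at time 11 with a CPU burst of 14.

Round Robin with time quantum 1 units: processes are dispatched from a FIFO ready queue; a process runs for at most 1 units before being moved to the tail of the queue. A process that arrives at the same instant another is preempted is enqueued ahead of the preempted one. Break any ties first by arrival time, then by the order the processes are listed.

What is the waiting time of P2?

Schedule: | P1 0-4 | idle 4-6 | P2 6-7 | P3 7-8 | P2 8-9 | P3 9-10 | P2 10-11 | P4 11-12 | P3 12-13 | P5 13-14 | P6 14-15 | P2 15-16 | P4 16-17 | P3 17-18 | P5 18-19 | P6 19-20 | P2 20-21 | P4 21-22 | P3 22-23 | P5 23-24 | P6 24-25 | P2 25-26 | P4 26-27 | P3 27-28 | P5 28-29 | P6 29-30 | P2 30-31 | P4 31-32 | P3 32-33 | P5 33-34 | P6 34-35 | P4 35-36 | P3 36-37 | P6 37-38 | P4 38-39 | P3 39-40 | P6 40-41 | P4 41-42 | P3 42-43 | P6 43-44 | P4 44-45 | P6 45-46 | P4 46-47 | P6 47-48 | P4 48-49 | P6 49-50 | P4 50-51 | P6 51-52 | P4 52-53 | P6 53-54 | P4 54-55 | P6 55-56 |
Completion: P1=4  P2=31  P3=43  P4=55  P5=34  P6=56
Turnaround (C−A): P1=4  P2=25  P3=36  P4=45  P5=23  P6=45
Waiting(P2) = turnaround − burst = 25 − 7 = 18

18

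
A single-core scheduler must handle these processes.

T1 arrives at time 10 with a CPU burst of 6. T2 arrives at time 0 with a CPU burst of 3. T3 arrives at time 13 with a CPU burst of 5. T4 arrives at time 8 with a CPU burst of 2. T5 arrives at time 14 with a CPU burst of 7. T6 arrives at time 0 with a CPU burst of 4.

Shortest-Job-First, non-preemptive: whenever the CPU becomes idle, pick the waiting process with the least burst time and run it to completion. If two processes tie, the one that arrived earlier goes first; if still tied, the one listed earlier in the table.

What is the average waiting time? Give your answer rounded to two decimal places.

2.17

Gantt: | T2 0-3 | T6 3-7 | idle 7-8 | T4 8-10 | T1 10-16 | T3 16-21 | T5 21-28 |
Completion: T1=16  T2=3  T3=21  T4=10  T5=28  T6=7
Waiting times: T1=0, T2=0, T3=3, T4=0, T5=7, T6=3
Average waiting = (0+0+3+0+7+3) / 6 = 13/6 = 2.17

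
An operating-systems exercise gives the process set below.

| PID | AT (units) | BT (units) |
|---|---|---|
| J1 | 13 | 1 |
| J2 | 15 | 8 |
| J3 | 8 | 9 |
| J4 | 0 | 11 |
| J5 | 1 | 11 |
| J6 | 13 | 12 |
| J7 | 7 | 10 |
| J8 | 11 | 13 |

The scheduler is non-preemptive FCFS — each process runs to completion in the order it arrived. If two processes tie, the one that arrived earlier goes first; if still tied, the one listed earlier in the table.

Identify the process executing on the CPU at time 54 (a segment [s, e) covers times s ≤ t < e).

Timeline: | J4 0-11 | J5 11-22 | J7 22-32 | J3 32-41 | J8 41-54 | J1 54-55 | J6 55-67 | J2 67-75 |
Completion: J1=55  J2=75  J3=41  J4=11  J5=22  J6=67  J7=32  J8=54

J1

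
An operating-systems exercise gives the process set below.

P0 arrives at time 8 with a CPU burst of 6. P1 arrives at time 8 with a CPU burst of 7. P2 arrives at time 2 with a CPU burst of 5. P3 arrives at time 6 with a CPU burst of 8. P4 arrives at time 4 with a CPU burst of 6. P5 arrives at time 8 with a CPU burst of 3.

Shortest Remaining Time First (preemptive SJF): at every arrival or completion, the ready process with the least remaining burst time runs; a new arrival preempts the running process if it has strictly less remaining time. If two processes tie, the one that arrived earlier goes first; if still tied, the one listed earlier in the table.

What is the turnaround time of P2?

5

Timeline: | idle 0-2 | P2 2-7 | P4 7-8 | P5 8-11 | P4 11-16 | P0 16-22 | P1 22-29 | P3 29-37 |
Completion: P0=22  P1=29  P2=7  P3=37  P4=16  P5=11
Turnaround(P2) = completion − arrival = 7 − 2 = 5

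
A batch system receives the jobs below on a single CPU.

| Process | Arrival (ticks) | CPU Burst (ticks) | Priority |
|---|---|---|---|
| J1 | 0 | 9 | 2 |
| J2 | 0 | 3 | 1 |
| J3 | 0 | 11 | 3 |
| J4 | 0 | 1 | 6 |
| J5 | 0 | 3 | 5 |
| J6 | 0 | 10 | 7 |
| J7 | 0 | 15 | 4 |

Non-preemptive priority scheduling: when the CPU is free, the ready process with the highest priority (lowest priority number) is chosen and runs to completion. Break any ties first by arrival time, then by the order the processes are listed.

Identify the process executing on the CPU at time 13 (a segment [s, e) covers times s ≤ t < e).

Gantt: | J2 0-3 | J1 3-12 | J3 12-23 | J7 23-38 | J5 38-41 | J4 41-42 | J6 42-52 |
Completion: J1=12  J2=3  J3=23  J4=42  J5=41  J6=52  J7=38

J3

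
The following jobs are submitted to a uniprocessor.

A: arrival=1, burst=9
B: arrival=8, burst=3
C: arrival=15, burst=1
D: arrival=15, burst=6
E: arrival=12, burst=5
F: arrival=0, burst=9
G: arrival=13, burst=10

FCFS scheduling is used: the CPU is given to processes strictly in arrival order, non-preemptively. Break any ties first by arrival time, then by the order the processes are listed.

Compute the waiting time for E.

Timeline: | F 0-9 | A 9-18 | B 18-21 | E 21-26 | G 26-36 | C 36-37 | D 37-43 |
Completion: A=18  B=21  C=37  D=43  E=26  F=9  G=36
Turnaround (C−A): A=17  B=13  C=22  D=28  E=14  F=9  G=23
Waiting(E) = turnaround − burst = 14 − 5 = 9

9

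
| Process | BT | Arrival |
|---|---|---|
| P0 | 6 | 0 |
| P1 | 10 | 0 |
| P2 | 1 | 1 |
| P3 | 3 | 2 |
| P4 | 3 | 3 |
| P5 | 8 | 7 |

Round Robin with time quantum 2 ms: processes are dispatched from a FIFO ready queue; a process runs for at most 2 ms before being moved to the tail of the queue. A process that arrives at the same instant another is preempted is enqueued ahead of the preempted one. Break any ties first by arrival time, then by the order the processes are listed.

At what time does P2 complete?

5

Timeline: | P0 0-2 | P1 2-4 | P2 4-5 | P3 5-7 | P0 7-9 | P4 9-11 | P1 11-13 | P5 13-15 | P3 15-16 | P0 16-18 | P4 18-19 | P1 19-21 | P5 21-23 | P1 23-25 | P5 25-27 | P1 27-29 | P5 29-31 |
Completion: P0=18  P1=29  P2=5  P3=16  P4=19  P5=31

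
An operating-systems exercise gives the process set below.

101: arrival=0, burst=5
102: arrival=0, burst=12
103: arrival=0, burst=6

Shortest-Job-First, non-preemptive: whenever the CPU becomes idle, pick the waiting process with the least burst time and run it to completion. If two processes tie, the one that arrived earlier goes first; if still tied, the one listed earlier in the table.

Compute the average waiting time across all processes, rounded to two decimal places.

5.33

Schedule: | 101 0-5 | 103 5-11 | 102 11-23 |
Completion: 101=5  102=23  103=11
Turnaround (C−A): 101=5  102=23  103=11
Waiting times: 101=0, 102=11, 103=5
Average waiting = (0+11+5) / 3 = 16/3 = 5.33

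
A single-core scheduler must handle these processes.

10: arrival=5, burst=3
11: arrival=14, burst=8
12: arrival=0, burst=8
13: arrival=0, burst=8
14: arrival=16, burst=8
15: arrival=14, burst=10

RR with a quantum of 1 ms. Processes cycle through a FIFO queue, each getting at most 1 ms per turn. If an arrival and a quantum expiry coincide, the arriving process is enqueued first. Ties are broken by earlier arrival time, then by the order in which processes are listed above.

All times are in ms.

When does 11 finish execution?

Schedule: | 12 0-1 | 13 1-2 | 12 2-3 | 13 3-4 | 12 4-5 | 13 5-6 | 10 6-7 | 12 7-8 | 13 8-9 | 10 9-10 | 12 10-11 | 13 11-12 | 10 12-13 | 12 13-14 | 13 14-15 | 11 15-16 | 15 16-17 | 12 17-18 | 13 18-19 | 14 19-20 | 11 20-21 | 15 21-22 | 12 22-23 | 13 23-24 | 14 24-25 | 11 25-26 | 15 26-27 | 14 27-28 | 11 28-29 | 15 29-30 | 14 30-31 | 11 31-32 | 15 32-33 | 14 33-34 | 11 34-35 | 15 35-36 | 14 36-37 | 11 37-38 | 15 38-39 | 14 39-40 | 11 40-41 | 15 41-42 | 14 42-43 | 15 43-45 |
Completion: 10=13  11=41  12=23  13=24  14=43  15=45
Turnaround (C−A): 10=8  11=27  12=23  13=24  14=27  15=31

41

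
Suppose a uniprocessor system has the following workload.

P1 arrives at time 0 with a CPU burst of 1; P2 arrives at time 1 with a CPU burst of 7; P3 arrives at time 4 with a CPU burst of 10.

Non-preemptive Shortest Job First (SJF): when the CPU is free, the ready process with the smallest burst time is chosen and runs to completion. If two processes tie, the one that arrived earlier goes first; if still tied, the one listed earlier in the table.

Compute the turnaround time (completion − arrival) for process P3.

14

Gantt: | P1 0-1 | P2 1-8 | P3 8-18 |
Completion: P1=1  P2=8  P3=18
Turnaround (C−A): P1=1  P2=7  P3=14
Turnaround(P3) = completion − arrival = 18 − 4 = 14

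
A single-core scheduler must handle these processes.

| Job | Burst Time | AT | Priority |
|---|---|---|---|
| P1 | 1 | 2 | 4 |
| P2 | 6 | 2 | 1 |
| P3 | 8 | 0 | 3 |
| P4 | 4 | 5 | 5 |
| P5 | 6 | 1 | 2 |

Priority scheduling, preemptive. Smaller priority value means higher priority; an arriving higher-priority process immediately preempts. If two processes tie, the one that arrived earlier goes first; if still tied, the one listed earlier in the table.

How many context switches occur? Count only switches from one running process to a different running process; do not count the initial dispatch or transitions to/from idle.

6

Schedule: | P3 0-1 | P5 1-2 | P2 2-8 | P5 8-13 | P3 13-20 | P1 20-21 | P4 21-25 |
Completion: P1=21  P2=8  P3=20  P4=25  P5=13
Turnaround (C−A): P1=19  P2=6  P3=20  P4=20  P5=12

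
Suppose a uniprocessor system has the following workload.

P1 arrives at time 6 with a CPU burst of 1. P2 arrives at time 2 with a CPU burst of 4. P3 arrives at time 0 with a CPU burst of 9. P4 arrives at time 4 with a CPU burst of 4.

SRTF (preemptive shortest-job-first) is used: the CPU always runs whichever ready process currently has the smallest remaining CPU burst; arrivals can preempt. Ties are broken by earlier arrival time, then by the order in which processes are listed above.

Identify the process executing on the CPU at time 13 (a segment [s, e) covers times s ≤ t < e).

Timeline: | P3 0-2 | P2 2-6 | P1 6-7 | P4 7-11 | P3 11-18 |
Completion: P1=7  P2=6  P3=18  P4=11

P3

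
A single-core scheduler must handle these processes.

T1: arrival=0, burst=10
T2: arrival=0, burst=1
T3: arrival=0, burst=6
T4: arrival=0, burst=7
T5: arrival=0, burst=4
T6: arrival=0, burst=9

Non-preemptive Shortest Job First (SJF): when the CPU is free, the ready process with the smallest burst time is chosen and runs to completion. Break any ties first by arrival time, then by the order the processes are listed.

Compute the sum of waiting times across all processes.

62

Timeline: | T2 0-1 | T5 1-5 | T3 5-11 | T4 11-18 | T6 18-27 | T1 27-37 |
Completion: T1=37  T2=1  T3=11  T4=18  T5=5  T6=27
Waiting = turnaround − burst: T1=27, T2=0, T3=5, T4=11, T5=1, T6=18
Total waiting = 27 + 0 + 5 + 11 + 1 + 18 = 62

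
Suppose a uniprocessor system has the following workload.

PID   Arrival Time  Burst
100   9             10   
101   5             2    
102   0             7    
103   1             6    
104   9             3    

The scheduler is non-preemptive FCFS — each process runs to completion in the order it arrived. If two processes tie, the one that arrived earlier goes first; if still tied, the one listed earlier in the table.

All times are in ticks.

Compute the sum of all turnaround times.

64

Schedule: | 102 0-7 | 103 7-13 | 101 13-15 | 100 15-25 | 104 25-28 |
Completion: 100=25  101=15  102=7  103=13  104=28
Turnaround (C−A): 100=16  101=10  102=7  103=12  104=19
Turnaround = completion − arrival: 100=16, 101=10, 102=7, 103=12, 104=19
Total turnaround = 16 + 10 + 7 + 12 + 19 = 64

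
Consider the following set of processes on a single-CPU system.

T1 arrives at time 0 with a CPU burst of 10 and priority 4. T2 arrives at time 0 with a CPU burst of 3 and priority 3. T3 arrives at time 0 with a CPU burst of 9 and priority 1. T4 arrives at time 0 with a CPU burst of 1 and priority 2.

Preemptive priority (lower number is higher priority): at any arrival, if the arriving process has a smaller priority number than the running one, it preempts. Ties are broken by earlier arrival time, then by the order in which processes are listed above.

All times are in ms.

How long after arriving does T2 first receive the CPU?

Timeline: | T3 0-9 | T4 9-10 | T2 10-13 | T1 13-23 |
Completion: T1=23  T2=13  T3=9  T4=10
Response(T2) = first start − arrival = 10 − 0 = 10

10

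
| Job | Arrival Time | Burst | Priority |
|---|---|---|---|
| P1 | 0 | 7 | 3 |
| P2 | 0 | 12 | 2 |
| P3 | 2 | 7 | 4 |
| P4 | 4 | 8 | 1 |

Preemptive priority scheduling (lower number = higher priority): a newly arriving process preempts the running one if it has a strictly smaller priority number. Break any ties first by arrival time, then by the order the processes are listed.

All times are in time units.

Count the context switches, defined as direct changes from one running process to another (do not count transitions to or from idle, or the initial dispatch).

4

Schedule: | P2 0-4 | P4 4-12 | P2 12-20 | P1 20-27 | P3 27-34 |
Completion: P1=27  P2=20  P3=34  P4=12
Turnaround (C−A): P1=27  P2=20  P3=32  P4=8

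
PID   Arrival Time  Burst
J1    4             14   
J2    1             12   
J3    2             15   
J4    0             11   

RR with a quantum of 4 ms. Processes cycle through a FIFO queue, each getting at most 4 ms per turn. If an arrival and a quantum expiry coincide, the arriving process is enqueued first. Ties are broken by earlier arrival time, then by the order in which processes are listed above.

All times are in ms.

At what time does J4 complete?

35

Gantt: | J4 0-4 | J2 4-8 | J3 8-12 | J1 12-16 | J4 16-20 | J2 20-24 | J3 24-28 | J1 28-32 | J4 32-35 | J2 35-39 | J3 39-43 | J1 43-47 | J3 47-50 | J1 50-52 |
Completion: J1=52  J2=39  J3=50  J4=35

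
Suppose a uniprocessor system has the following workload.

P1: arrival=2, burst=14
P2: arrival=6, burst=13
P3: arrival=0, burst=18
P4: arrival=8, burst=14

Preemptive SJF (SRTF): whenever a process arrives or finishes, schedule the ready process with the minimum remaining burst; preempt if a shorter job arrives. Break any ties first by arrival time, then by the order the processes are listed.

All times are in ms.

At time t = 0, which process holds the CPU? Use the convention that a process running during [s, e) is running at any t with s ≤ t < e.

Timeline: | P3 0-2 | P1 2-16 | P2 16-29 | P4 29-43 | P3 43-59 |
Completion: P1=16  P2=29  P3=59  P4=43
Turnaround (C−A): P1=14  P2=23  P3=59  P4=35

P3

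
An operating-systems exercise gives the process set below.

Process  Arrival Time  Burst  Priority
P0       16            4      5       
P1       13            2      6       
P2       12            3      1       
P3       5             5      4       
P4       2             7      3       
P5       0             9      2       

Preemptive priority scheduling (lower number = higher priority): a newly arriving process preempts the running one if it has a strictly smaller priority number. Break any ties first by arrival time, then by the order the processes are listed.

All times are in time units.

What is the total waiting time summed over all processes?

47

Timeline: | P5 0-9 | P4 9-12 | P2 12-15 | P4 15-19 | P3 19-24 | P0 24-28 | P1 28-30 |
Completion: P0=28  P1=30  P2=15  P3=24  P4=19  P5=9
Turnaround (C−A): P0=12  P1=17  P2=3  P3=19  P4=17  P5=9
Waiting = turnaround − burst: P0=8, P1=15, P2=0, P3=14, P4=10, P5=0
Total waiting = 8 + 15 + 0 + 14 + 10 + 0 = 47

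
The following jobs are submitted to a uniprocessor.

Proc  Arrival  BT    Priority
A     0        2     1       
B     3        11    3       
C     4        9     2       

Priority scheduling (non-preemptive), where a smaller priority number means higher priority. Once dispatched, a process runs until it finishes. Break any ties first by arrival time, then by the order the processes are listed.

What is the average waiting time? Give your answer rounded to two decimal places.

3.33

Gantt: | A 0-2 | idle 2-3 | B 3-14 | C 14-23 |
Completion: A=2  B=14  C=23
Turnaround (C−A): A=2  B=11  C=19
Waiting times: A=0, B=0, C=10
Average waiting = (0+0+10) / 3 = 10/3 = 3.33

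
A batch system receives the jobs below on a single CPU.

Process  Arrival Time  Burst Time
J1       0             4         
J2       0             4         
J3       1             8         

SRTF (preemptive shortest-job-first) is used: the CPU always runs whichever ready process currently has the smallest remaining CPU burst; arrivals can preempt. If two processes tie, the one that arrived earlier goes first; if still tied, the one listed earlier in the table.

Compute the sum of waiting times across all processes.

11

Schedule: | J1 0-4 | J2 4-8 | J3 8-16 |
Completion: J1=4  J2=8  J3=16
Turnaround (C−A): J1=4  J2=8  J3=15
Waiting = turnaround − burst: J1=0, J2=4, J3=7
Total waiting = 0 + 4 + 7 = 11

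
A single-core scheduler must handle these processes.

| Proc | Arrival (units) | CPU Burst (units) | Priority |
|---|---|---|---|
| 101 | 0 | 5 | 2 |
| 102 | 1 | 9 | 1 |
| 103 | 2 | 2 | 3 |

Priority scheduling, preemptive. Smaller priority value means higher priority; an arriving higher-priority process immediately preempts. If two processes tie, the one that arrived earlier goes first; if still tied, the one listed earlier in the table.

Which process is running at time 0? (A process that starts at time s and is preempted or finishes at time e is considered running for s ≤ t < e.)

101

Schedule: | 101 0-1 | 102 1-10 | 101 10-14 | 103 14-16 |
Completion: 101=14  102=10  103=16
Turnaround (C−A): 101=14  102=9  103=14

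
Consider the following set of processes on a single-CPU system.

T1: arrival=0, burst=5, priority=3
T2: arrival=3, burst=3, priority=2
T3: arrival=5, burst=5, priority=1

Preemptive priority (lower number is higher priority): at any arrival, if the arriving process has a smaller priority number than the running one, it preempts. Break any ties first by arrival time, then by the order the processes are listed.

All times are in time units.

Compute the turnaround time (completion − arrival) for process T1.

Timeline: | T1 0-3 | T2 3-5 | T3 5-10 | T2 10-11 | T1 11-13 |
Completion: T1=13  T2=11  T3=10
Turnaround (C−A): T1=13  T2=8  T3=5
Turnaround(T1) = completion − arrival = 13 − 0 = 13

13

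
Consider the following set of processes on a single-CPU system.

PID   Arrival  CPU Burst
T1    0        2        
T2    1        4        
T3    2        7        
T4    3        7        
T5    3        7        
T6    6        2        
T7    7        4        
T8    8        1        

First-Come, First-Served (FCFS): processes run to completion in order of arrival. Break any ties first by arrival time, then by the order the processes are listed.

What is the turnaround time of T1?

2

Schedule: | T1 0-2 | T2 2-6 | T3 6-13 | T4 13-20 | T5 20-27 | T6 27-29 | T7 29-33 | T8 33-34 |
Completion: T1=2  T2=6  T3=13  T4=20  T5=27  T6=29  T7=33  T8=34
Turnaround(T1) = completion − arrival = 2 − 0 = 2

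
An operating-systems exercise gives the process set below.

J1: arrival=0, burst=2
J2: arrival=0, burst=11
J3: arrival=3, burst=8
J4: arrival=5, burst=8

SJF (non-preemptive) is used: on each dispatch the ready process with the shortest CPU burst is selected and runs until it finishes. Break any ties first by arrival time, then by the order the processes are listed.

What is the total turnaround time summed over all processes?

Schedule: | J1 0-2 | J2 2-13 | J3 13-21 | J4 21-29 |
Completion: J1=2  J2=13  J3=21  J4=29
Turnaround (C−A): J1=2  J2=13  J3=18  J4=24
Turnaround = completion − arrival: J1=2, J2=13, J3=18, J4=24
Total turnaround = 2 + 13 + 18 + 24 = 57

57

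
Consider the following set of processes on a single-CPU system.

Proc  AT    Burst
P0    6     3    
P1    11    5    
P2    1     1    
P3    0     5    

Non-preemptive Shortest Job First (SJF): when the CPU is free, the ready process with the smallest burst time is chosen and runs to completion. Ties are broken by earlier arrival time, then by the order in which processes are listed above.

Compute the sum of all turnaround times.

18

Schedule: | P3 0-5 | P2 5-6 | P0 6-9 | idle 9-11 | P1 11-16 |
Completion: P0=9  P1=16  P2=6  P3=5
Turnaround (C−A): P0=3  P1=5  P2=5  P3=5
Turnaround = completion − arrival: P0=3, P1=5, P2=5, P3=5
Total turnaround = 3 + 5 + 5 + 5 = 18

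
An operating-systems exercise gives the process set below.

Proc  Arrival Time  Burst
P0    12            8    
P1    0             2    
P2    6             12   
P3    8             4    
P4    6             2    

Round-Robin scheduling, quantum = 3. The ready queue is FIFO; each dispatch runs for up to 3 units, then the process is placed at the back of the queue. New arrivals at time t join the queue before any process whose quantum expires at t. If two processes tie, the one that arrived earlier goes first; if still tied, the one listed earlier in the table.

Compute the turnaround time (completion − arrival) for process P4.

5

Timeline: | P1 0-2 | idle 2-6 | P2 6-9 | P4 9-11 | P3 11-14 | P2 14-17 | P0 17-20 | P3 20-21 | P2 21-24 | P0 24-27 | P2 27-30 | P0 30-32 |
Completion: P0=32  P1=2  P2=30  P3=21  P4=11
Turnaround (C−A): P0=20  P1=2  P2=24  P3=13  P4=5
Turnaround(P4) = completion − arrival = 11 − 6 = 5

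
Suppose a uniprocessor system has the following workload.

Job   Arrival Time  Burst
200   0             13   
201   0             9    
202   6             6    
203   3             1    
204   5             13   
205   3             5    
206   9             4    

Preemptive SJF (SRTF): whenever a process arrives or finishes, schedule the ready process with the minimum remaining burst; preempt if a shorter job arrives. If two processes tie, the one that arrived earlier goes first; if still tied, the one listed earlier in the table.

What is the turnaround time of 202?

19

Schedule: | 201 0-3 | 203 3-4 | 205 4-9 | 206 9-13 | 201 13-19 | 202 19-25 | 200 25-38 | 204 38-51 |
Completion: 200=38  201=19  202=25  203=4  204=51  205=9  206=13
Turnaround(202) = completion − arrival = 25 − 6 = 19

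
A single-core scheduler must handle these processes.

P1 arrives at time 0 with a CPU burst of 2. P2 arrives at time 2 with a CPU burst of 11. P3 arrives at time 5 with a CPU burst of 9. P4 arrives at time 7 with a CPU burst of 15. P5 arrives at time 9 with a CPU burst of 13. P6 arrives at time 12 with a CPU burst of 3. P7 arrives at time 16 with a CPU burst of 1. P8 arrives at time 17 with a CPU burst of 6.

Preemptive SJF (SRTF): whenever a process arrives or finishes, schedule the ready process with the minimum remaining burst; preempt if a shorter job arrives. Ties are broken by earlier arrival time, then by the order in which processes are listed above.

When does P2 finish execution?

Schedule: | P1 0-2 | P2 2-13 | P6 13-16 | P7 16-17 | P8 17-23 | P3 23-32 | P5 32-45 | P4 45-60 |
Completion: P1=2  P2=13  P3=32  P4=60  P5=45  P6=16  P7=17  P8=23
Turnaround (C−A): P1=2  P2=11  P3=27  P4=53  P5=36  P6=4  P7=1  P8=6

13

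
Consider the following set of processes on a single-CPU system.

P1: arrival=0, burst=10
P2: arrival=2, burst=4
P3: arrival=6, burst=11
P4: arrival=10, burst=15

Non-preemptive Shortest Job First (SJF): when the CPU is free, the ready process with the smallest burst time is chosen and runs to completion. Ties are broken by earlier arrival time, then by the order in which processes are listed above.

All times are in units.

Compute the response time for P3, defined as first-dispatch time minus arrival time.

8

Schedule: | P1 0-10 | P2 10-14 | P3 14-25 | P4 25-40 |
Completion: P1=10  P2=14  P3=25  P4=40
Turnaround (C−A): P1=10  P2=12  P3=19  P4=30
Response(P3) = first start − arrival = 14 − 6 = 8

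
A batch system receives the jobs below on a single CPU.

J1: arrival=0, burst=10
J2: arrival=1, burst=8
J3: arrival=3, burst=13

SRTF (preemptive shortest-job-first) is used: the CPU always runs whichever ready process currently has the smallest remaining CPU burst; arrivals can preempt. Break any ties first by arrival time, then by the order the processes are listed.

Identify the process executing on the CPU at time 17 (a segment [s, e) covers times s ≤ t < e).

Gantt: | J1 0-1 | J2 1-9 | J1 9-18 | J3 18-31 |
Completion: J1=18  J2=9  J3=31
Turnaround (C−A): J1=18  J2=8  J3=28

J1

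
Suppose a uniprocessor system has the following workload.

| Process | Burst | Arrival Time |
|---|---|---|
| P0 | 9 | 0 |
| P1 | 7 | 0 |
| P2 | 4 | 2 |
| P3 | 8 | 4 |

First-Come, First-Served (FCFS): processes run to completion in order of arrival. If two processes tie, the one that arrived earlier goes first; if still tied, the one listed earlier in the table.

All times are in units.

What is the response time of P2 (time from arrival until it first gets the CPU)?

Schedule: | P0 0-9 | P1 9-16 | P2 16-20 | P3 20-28 |
Completion: P0=9  P1=16  P2=20  P3=28
Response(P2) = first start − arrival = 16 − 2 = 14

14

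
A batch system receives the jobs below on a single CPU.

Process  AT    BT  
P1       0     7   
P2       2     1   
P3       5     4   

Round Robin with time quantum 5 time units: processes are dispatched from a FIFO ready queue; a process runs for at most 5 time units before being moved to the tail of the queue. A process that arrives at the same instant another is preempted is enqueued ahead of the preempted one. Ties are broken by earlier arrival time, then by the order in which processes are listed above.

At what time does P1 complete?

12

Schedule: | P1 0-5 | P2 5-6 | P3 6-10 | P1 10-12 |
Completion: P1=12  P2=6  P3=10
Turnaround (C−A): P1=12  P2=4  P3=5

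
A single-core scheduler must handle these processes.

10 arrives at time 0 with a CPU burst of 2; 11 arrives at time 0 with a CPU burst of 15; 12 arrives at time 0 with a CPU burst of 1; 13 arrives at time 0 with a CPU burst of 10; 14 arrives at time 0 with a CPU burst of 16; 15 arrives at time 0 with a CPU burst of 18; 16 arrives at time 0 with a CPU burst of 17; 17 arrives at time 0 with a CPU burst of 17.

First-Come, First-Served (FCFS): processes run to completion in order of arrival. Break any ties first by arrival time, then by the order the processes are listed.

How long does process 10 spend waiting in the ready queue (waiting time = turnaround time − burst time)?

Gantt: | 10 0-2 | 11 2-17 | 12 17-18 | 13 18-28 | 14 28-44 | 15 44-62 | 16 62-79 | 17 79-96 |
Completion: 10=2  11=17  12=18  13=28  14=44  15=62  16=79  17=96
Turnaround (C−A): 10=2  11=17  12=18  13=28  14=44  15=62  16=79  17=96
Waiting(10) = turnaround − burst = 2 − 2 = 0

0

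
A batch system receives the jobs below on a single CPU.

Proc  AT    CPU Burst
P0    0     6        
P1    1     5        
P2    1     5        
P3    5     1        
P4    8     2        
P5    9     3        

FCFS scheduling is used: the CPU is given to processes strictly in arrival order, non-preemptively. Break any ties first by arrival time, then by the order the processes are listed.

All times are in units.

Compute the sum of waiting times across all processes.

45

Timeline: | P0 0-6 | P1 6-11 | P2 11-16 | P3 16-17 | P4 17-19 | P5 19-22 |
Completion: P0=6  P1=11  P2=16  P3=17  P4=19  P5=22
Waiting = turnaround − burst: P0=0, P1=5, P2=10, P3=11, P4=9, P5=10
Total waiting = 0 + 5 + 10 + 11 + 9 + 10 = 45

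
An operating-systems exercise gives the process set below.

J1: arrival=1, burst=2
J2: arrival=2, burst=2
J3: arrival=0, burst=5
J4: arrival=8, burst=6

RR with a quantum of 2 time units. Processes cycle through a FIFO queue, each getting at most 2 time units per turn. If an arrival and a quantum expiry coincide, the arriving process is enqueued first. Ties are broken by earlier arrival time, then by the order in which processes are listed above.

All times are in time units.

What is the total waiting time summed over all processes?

10

Timeline: | J3 0-2 | J1 2-4 | J2 4-6 | J3 6-8 | J4 8-10 | J3 10-11 | J4 11-15 |
Completion: J1=4  J2=6  J3=11  J4=15
Waiting = turnaround − burst: J1=1, J2=2, J3=6, J4=1
Total waiting = 1 + 2 + 6 + 1 = 10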